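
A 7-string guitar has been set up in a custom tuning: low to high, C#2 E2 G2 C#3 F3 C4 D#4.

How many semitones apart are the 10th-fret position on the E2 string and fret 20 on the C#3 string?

19 semitones

E2 at fret 10 → D3 (MIDI 50); C#3 at fret 20 → A4 (MIDI 69).
50 − 69 = -19, so the two pitches are 19 semitones apart, with A4 the higher.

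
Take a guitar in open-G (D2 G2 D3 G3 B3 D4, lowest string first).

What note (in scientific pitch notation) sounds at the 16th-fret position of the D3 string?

The open D3 string plus 16 semitones: D–D#–E–F–…–E–F–F#.
The walk passes from B into C once, so the octave number goes from 3 to 4.
(Equivalently spelled Gb4.)

F#4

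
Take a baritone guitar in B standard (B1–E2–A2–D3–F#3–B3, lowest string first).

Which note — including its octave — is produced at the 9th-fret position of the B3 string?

Each fret is one semitone, so B3 + 9 = G#4.

G#4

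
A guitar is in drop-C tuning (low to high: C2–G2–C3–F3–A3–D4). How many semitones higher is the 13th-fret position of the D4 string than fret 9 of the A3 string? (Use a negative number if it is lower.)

D4 at fret 13 → D#5 (MIDI 75); A3 at fret 9 → F#4 (MIDI 66).
75 − 66 = 9, so the two pitches are 9 semitones apart.

9 semitones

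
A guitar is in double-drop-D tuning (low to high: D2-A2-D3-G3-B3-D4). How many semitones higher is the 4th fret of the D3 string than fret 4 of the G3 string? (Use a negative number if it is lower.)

D3 at fret 4 → F#3 (MIDI 54); G3 at fret 4 → B3 (MIDI 59).
54 − 59 = -5, so the two pitches are 5 semitones apart.

-5 semitones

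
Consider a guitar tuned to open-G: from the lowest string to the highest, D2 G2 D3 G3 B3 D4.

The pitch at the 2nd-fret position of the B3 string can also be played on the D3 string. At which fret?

B3 at fret 2 is B3 + 2 semitones = C♯4.
The open D3 string is 9 semitones below the open B3, so the same pitch on the D3 string lies at fret 2 + 9 = 11.

11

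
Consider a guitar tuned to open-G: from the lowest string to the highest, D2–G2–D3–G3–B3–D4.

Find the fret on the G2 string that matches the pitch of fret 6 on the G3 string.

18

Fret 6 on G3 is MIDI 55 + 6 = 61 (C#4). On the G2 string (open MIDI 43), that pitch is 61 − 43 = fret 18.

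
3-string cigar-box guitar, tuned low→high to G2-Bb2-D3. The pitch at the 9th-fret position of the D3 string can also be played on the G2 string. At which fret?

16

Fret 9 on D3 is MIDI 50 + 9 = 59 (B3). On the G2 string (open MIDI 43), that pitch is 59 − 43 = fret 16.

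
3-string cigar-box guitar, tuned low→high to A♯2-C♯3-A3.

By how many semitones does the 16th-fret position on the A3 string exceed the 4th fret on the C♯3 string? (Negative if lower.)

A3 at fret 16 → C♯5 (MIDI 73); C♯3 at fret 4 → F3 (MIDI 53).
73 − 53 = 20, so the two pitches are 20 semitones apart.

20 semitones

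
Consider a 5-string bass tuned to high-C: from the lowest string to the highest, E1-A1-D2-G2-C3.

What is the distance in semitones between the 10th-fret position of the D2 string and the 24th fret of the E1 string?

4 semitones

D2 at fret 10 → C3 (MIDI 48); E1 at fret 24 → E3 (MIDI 52).
48 − 52 = -4, so the two pitches are 4 semitones apart, with E3 the higher.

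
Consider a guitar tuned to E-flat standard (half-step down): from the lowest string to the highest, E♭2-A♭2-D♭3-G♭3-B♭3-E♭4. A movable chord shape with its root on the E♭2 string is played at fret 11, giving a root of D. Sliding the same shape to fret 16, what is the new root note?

G

Moving from fret 11 to fret 16 shifts the root by 5 semitones.
D up 5 semitones is G.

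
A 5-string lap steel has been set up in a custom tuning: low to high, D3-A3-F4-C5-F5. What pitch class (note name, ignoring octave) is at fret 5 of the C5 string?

Each fret is one semitone, so C5 + 5 = F.

F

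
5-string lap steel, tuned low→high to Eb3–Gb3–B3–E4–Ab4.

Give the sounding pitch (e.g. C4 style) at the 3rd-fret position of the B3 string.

D4

The open B3 string plus 3 semitones: B–C–Db–D.
The walk passes from B into C once, so the octave number goes from 3 to 4.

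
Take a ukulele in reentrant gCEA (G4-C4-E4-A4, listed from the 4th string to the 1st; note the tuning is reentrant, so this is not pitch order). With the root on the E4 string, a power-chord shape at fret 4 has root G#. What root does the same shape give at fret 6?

Moving from fret 4 to fret 6 shifts the root by 2 semitones.
G# up 2 semitones is A#.

A#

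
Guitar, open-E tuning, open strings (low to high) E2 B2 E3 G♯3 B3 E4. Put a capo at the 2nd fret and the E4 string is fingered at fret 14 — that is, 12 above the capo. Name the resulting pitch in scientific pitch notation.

The capo raises the open E4 by 2 semitones to F♯4; fretting 12 more gives E4 + 2 + 12 = E4 + 14 semitones = F♯5.

F♯5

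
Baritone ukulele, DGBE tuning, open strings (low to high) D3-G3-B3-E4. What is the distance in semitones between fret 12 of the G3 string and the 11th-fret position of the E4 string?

G3 at fret 12 → G4 (MIDI 67); E4 at fret 11 → D#5 (MIDI 75).
67 − 75 = -8, so the two pitches are 8 semitones apart, with D#5 the higher.

8 semitones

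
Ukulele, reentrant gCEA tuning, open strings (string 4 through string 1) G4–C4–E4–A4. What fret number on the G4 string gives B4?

4

B4 is 4 semitones above the open G4 (G–G#–A–A#–B), so it sits at fret 4.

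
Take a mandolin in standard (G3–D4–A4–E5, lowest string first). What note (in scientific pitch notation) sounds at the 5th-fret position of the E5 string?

The open E5 string plus 5 semitones: E–F–F#–G–G#–A.
No B→C boundary is crossed, so the octave stays at 5.

A5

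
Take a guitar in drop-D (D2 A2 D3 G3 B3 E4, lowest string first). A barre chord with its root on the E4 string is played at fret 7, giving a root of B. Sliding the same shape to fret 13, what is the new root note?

Moving from fret 7 to fret 13 shifts the root by 6 semitones.
B up 6 semitones is F.

F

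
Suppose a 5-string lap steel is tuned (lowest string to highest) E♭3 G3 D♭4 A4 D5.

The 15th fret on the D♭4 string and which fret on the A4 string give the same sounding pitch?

D♭4 at fret 15 is D♭4 + 15 semitones = E5.
The open A4 string is 8 semitones above the open D♭4, so the same pitch on the A4 string lies at fret 15 − 8 = 7.

7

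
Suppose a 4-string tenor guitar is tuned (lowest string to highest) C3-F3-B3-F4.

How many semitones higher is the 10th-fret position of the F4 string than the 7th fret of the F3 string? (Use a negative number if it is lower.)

15 semitones

F4 at fret 10 → D#5 (MIDI 75); F3 at fret 7 → C4 (MIDI 60).
75 − 60 = 15, so the two pitches are 15 semitones apart.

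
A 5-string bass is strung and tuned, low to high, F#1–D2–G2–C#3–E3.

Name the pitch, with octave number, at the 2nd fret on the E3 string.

F#3

The open E3 string plus 2 semitones: E–F–F#.
No B→C boundary is crossed, so the octave stays at 3.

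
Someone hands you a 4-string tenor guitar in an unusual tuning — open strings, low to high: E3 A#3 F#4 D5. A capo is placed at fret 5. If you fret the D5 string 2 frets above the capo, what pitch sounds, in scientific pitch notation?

The capo raises the open D5 by 5 semitones to G5; fretting 2 more gives D5 + 5 + 2 = D5 + 7 semitones = A5.

A5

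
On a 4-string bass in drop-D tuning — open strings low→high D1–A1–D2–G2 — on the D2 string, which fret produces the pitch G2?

5

G2 is 5 semitones above the open D2 (D–D#–E–F–F#–G), so it sits at fret 5.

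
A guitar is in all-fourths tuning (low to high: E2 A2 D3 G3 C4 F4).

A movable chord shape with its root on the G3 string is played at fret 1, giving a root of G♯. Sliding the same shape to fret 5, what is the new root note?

Moving from fret 1 to fret 5 shifts the root by 4 semitones.
G♯ up 4 semitones is C.

C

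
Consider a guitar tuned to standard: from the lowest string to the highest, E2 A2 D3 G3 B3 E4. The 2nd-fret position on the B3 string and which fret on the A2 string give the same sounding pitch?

16

B3 at fret 2 is B3 + 2 semitones = C♯4.
The open A2 string is 14 semitones below the open B3, so the same pitch on the A2 string lies at fret 2 + 14 = 16.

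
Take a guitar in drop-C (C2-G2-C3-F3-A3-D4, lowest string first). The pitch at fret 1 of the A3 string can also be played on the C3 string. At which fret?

A3 at fret 1 is A3 + 1 semitone = A♯3.
The open C3 string is 9 semitones below the open A3, so the same pitch on the C3 string lies at fret 1 + 9 = 10.

10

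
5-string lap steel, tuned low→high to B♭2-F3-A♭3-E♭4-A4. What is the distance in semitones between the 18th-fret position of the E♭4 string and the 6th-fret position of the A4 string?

E♭4 at fret 18 → A5 (MIDI 81); A4 at fret 6 → E♭5 (MIDI 75).
81 − 75 = 6, so the two pitches are 6 semitones apart, with A5 the higher.

6 semitones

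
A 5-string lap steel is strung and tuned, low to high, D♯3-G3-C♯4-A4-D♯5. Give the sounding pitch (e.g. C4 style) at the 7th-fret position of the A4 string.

Each fret is one semitone, so A4 + 7 = E5.

E5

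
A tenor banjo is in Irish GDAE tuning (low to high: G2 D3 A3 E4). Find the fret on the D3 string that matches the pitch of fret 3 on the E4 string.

E4 at fret 3 is E4 + 3 semitones = G4.
The open D3 string is 14 semitones below the open E4, so the same pitch on the D3 string lies at fret 3 + 14 = 17.

17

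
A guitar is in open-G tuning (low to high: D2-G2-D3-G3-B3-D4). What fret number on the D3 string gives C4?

10

C4 is 10 semitones above the open D3 (D–D#–E–F–…–A#–B–C), so it sits at fret 10.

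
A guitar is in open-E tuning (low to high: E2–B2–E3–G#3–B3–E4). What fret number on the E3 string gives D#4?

11

D#4 is 11 semitones above the open E3 (E–F–F#–G–…–C#–D–D#), so it sits at fret 11.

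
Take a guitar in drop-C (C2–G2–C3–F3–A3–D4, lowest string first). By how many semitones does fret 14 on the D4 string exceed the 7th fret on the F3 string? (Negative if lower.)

16 semitones

D4 at fret 14 → E5 (MIDI 76); F3 at fret 7 → C4 (MIDI 60).
76 − 60 = 16, so the two pitches are 16 semitones apart.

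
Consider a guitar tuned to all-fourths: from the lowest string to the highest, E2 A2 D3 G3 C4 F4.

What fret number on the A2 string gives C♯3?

4

C♯3 is 4 semitones above the open A2 (A–A#–B–C–C#), so it sits at fret 4.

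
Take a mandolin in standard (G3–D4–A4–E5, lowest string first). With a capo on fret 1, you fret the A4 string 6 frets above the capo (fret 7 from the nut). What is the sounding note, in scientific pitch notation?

E5

The capo raises the open A4 by 1 semitone to A#4; fretting 6 more gives A4 + 1 + 6 = A4 + 7 semitones = E5.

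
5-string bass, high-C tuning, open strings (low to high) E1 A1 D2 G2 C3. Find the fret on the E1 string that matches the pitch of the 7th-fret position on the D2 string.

17

Fret 7 on D2 is MIDI 38 + 7 = 45 (A2). On the E1 string (open MIDI 28), that pitch is 45 − 28 = fret 17.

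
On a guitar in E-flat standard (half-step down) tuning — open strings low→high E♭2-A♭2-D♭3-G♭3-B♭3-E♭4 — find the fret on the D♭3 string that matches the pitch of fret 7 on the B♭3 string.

B♭3 at fret 7 is B♭3 + 7 semitones = F4.
The open D♭3 string is 9 semitones below the open B♭3, so the same pitch on the D♭3 string lies at fret 7 + 9 = 16.

16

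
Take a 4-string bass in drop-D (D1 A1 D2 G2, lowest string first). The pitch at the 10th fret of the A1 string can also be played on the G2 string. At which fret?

0

A1 at fret 10 is A1 + 10 semitones = G2.
The open G2 string is 10 semitones above the open A1, so the same pitch on the G2 string lies at fret 10 − 10 = 0.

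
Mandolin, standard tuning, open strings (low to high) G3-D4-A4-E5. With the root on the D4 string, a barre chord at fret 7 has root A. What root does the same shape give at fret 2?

E

Moving from fret 7 to fret 2 shifts the root by -5 semitones.
A down 5 semitones is E.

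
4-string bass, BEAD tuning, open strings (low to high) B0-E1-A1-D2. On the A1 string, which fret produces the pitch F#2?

9

F#2 is 9 semitones above the open A1 (A–A#–B–C–C#–D–D#–E–F–F#), so it sits at fret 9.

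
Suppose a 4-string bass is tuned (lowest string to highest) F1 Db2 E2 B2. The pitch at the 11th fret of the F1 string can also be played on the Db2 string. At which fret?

Fret 11 on F1 is MIDI 29 + 11 = 40 (E2). On the Db2 string (open MIDI 37), that pitch is 40 − 37 = fret 3.

3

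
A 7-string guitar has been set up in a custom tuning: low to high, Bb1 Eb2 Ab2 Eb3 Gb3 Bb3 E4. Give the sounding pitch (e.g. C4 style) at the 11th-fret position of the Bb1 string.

Each fret is one semitone, so Bb1 + 11 = A2.

A2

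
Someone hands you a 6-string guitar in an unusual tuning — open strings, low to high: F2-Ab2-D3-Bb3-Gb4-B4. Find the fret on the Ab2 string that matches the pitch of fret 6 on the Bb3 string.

Fret 6 on Bb3 is MIDI 58 + 6 = 64 (E4). On the Ab2 string (open MIDI 44), that pitch is 64 − 44 = fret 20.

20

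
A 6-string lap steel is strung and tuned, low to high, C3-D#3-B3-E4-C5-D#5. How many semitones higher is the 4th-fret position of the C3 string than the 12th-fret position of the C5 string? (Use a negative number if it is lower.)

-32 semitones

C3 at fret 4 → E3 (MIDI 52); C5 at fret 12 → C6 (MIDI 84).
52 − 84 = -32, so the two pitches are 32 semitones apart.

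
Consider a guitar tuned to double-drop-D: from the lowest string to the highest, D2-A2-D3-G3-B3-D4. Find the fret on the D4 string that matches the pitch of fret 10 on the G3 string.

3

Fret 10 on G3 is MIDI 55 + 10 = 65 (F4). On the D4 string (open MIDI 62), that pitch is 65 − 62 = fret 3.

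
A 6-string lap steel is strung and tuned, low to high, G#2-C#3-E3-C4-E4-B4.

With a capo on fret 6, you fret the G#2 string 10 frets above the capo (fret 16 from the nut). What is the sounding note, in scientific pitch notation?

The capo raises the open G#2 by 6 semitones to D3; fretting 10 more gives G#2 + 6 + 10 = G#2 + 16 semitones = C4.

C4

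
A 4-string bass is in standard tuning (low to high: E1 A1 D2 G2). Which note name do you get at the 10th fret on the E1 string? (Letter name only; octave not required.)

D

Each fret is one semitone, so E1 + 10 = D.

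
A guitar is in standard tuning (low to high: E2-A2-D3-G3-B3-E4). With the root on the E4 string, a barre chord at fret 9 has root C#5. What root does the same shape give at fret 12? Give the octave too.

Moving from fret 9 to fret 12 shifts the root by 3 semitones.
C#5 up 3 semitones is E5.

E5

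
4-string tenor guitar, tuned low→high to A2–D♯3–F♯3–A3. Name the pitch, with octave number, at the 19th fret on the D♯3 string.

A♯4

Each fret is one semitone, so D♯3 + 19 = A♯4.
(Equivalently spelled B♭4.)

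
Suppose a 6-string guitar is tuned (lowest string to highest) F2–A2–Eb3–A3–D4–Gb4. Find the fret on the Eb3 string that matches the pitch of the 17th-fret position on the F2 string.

7

Fret 17 on F2 is MIDI 41 + 17 = 58 (Bb3). On the Eb3 string (open MIDI 51), that pitch is 58 − 51 = fret 7.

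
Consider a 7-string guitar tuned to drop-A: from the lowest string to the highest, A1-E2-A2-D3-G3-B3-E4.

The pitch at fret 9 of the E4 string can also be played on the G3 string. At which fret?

18

Fret 9 on E4 is MIDI 64 + 9 = 73 (C#5). On the G3 string (open MIDI 55), that pitch is 73 − 55 = fret 18.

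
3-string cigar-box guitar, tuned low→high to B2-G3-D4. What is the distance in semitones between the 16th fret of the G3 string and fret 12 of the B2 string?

G3 at fret 16 → B4 (MIDI 71); B2 at fret 12 → B3 (MIDI 59).
71 − 59 = 12, so the two pitches are 12 semitones apart, with B4 the higher.

12 semitones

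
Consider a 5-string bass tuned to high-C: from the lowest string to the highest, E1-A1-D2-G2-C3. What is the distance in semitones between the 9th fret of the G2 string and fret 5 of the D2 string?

9 semitones

G2 at fret 9 → E3 (MIDI 52); D2 at fret 5 → G2 (MIDI 43).
52 − 43 = 9, so the two pitches are 9 semitones apart, with E3 the higher.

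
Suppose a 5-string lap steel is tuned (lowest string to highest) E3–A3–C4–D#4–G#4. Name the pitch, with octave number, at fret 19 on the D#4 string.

A#5

Each fret is one semitone, so D#4 + 19 = A#5.
(Equivalently spelled Bb5.)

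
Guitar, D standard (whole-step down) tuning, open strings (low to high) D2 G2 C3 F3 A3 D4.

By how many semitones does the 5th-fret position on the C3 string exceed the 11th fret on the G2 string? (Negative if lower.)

C3 at fret 5 → F3 (MIDI 53); G2 at fret 11 → F♯3 (MIDI 54).
53 − 54 = -1, so the two pitches are 1 semitone apart.

-1 semitone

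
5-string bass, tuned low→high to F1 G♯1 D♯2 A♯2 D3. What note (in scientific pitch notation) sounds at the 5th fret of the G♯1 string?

The open G♯1 string plus 5 semitones: G#–A–A#–B–C–C#.
The walk passes from B into C once, so the octave number goes from 1 to 2.

C♯2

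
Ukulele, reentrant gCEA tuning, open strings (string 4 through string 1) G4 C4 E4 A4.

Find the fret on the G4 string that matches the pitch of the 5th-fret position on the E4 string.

E4 at fret 5 is E4 + 5 semitones = A4.
The open G4 string is 3 semitones above the open E4, so the same pitch on the G4 string lies at fret 5 − 3 = 2.

2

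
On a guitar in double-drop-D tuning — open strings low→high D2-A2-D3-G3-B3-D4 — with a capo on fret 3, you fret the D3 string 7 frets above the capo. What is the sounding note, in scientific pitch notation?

C4

The capo raises the open D3 by 3 semitones to F3; fretting 7 more gives D3 + 3 + 7 = D3 + 10 semitones = C4.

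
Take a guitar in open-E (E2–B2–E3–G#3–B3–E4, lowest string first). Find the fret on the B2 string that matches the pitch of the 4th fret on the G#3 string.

G#3 at fret 4 is G#3 + 4 semitones = C4.
The open B2 string is 9 semitones below the open G#3, so the same pitch on the B2 string lies at fret 4 + 9 = 13.

13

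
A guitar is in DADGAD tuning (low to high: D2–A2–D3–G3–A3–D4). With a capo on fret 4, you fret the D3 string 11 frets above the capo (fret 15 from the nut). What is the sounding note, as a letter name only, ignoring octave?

The capo raises the open D3 by 4 semitones to F♯3; fretting 11 more gives D3 + 4 + 11 = D3 + 15 semitones, landing on F.

F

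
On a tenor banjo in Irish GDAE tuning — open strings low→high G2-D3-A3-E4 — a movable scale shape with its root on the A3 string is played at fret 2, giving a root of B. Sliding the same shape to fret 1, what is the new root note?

A♯

Moving from fret 2 to fret 1 shifts the root by -1 semitone.
B down 1 semitone is A♯.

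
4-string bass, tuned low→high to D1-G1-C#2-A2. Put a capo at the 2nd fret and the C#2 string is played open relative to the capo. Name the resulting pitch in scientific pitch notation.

D#2

The capo raises the open C#2 by 2 semitones to D#2; fretting 0 more gives C#2 + 2 + 0 = C#2 + 2 semitones = D#2.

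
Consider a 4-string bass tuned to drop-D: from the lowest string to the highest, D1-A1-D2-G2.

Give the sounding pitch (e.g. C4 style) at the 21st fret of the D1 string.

D1 is MIDI 26. Adding 21 gives 47, which is B2.

B2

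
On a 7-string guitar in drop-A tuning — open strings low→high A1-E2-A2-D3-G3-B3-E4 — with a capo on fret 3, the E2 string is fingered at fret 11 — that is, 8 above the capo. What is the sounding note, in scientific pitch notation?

D#3

The capo raises the open E2 by 3 semitones to G2; fretting 8 more gives E2 + 3 + 8 = E2 + 11 semitones = D#3.
(Also written Eb.)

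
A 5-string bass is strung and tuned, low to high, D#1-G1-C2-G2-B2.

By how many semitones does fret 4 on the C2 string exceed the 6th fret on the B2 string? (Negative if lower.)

C2 at fret 4 → E2 (MIDI 40); B2 at fret 6 → F3 (MIDI 53).
40 − 53 = -13, so the two pitches are 13 semitones apart.

-13 semitones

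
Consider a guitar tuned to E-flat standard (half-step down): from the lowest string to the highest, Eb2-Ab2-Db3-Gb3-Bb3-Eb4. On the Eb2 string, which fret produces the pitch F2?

2

F2 is 2 semitones above the open Eb2 (Eb–E–F), so it sits at fret 2.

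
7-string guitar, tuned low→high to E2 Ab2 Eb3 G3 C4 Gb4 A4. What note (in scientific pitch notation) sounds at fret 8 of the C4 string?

C4 is MIDI 60. Adding 8 gives 68, which is Ab4.

Ab4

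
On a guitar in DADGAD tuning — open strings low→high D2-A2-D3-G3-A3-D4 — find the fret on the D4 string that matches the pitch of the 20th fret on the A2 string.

3

A2 at fret 20 is A2 + 20 semitones = F4.
The open D4 string is 17 semitones above the open A2, so the same pitch on the D4 string lies at fret 20 − 17 = 3.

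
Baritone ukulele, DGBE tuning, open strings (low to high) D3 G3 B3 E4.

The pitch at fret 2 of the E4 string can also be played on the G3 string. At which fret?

11

E4 at fret 2 is E4 + 2 semitones = F#4.
The open G3 string is 9 semitones below the open E4, so the same pitch on the G3 string lies at fret 2 + 9 = 11.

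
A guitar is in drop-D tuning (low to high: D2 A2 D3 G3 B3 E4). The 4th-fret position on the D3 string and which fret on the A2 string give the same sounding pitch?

9

Fret 4 on D3 is MIDI 50 + 4 = 54 (F♯3). On the A2 string (open MIDI 45), that pitch is 54 − 45 = fret 9.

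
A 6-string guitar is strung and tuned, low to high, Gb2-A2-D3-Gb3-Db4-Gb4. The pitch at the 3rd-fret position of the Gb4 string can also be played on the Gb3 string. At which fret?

Gb4 at fret 3 is Gb4 + 3 semitones = A4.
The open Gb3 string is 12 semitones below the open Gb4, so the same pitch on the Gb3 string lies at fret 3 + 12 = 15.

15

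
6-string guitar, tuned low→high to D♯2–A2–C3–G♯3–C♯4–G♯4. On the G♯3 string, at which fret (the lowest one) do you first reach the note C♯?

From G♯3, count semitones up the chromatic scale until reaching C♯: G#–A–A#–B–C–C# — 5 steps.

5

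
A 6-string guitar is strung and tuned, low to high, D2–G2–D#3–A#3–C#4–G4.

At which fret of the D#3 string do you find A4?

A4 is 18 semitones above the open D#3 (D#–E–F–F#–…–G–G#–A), so it sits at fret 18.

18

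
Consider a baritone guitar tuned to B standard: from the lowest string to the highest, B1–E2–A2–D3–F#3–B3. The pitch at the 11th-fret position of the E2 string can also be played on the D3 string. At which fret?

1

Fret 11 on E2 is MIDI 40 + 11 = 51 (D#3). On the D3 string (open MIDI 50), that pitch is 51 − 50 = fret 1.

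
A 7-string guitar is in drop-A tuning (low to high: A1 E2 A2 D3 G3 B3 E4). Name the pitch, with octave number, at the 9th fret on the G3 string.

The open G3 string plus 9 semitones: G–G#–A–A#–B–C–C#–D–D#–E.
The walk passes from B into C once, so the octave number goes from 3 to 4.

E4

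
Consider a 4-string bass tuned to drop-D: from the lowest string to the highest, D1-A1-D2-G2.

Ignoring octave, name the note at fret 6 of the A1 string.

D♯

The open A1 string plus 6 semitones: A–A#–B–C–C#–D–D#.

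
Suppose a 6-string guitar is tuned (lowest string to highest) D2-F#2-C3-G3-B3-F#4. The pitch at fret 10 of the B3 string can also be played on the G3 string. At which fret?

14

Fret 10 on B3 is MIDI 59 + 10 = 69 (A4). On the G3 string (open MIDI 55), that pitch is 69 − 55 = fret 14.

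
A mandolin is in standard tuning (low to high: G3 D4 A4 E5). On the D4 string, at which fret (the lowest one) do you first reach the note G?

From D4, count semitones up the chromatic scale until reaching G: D–D#–E–F–F#–G — 5 steps.

5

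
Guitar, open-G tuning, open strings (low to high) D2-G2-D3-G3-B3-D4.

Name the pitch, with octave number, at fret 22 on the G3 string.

The open G3 string plus 22 semitones: G–G#–A–A#–…–D#–E–F.
The walk passes from B into C 2 times, so the octave number goes from 3 to 5.

F5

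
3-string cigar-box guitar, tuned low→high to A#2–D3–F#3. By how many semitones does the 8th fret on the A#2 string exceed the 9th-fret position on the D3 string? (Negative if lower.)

-5 semitones

A#2 at fret 8 → F#3 (MIDI 54); D3 at fret 9 → B3 (MIDI 59).
54 − 59 = -5, so the two pitches are 5 semitones apart.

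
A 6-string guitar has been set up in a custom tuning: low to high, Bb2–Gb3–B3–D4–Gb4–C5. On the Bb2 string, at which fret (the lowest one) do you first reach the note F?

7

From Bb2, count semitones up the chromatic scale until reaching F: Bb–B–C–Db–D–Eb–E–F — 7 steps.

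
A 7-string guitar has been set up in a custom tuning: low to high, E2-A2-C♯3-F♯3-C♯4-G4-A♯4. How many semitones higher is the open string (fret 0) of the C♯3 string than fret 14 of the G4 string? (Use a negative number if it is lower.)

C♯3 at fret 0 → C♯3 (MIDI 49); G4 at fret 14 → A5 (MIDI 81).
49 − 81 = -32, so the two pitches are 32 semitones apart.

-32 semitones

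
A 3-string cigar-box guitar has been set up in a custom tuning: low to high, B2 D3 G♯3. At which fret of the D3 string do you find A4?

19

A4 is 19 semitones above the open D3 (D–D#–E–F–…–G–G#–A), so it sits at fret 19.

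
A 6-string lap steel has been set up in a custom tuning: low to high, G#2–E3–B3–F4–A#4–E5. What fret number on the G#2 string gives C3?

4

C3 is 4 semitones above the open G#2 (G#–A–A#–B–C), so it sits at fret 4.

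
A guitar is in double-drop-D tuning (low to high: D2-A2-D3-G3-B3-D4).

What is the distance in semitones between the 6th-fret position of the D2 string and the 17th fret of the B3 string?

D2 at fret 6 → G#2 (MIDI 44); B3 at fret 17 → E5 (MIDI 76).
44 − 76 = -32, so the two pitches are 32 semitones apart, with E5 the higher.

32 semitones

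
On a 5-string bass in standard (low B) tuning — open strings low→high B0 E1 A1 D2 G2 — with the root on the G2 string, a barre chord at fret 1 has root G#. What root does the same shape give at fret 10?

F

Moving from fret 1 to fret 10 shifts the root by 9 semitones.
G# up 9 semitones is F.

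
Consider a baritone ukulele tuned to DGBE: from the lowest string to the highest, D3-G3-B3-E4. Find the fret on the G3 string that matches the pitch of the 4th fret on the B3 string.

B3 at fret 4 is B3 + 4 semitones = D♯4.
The open G3 string is 4 semitones below the open B3, so the same pitch on the G3 string lies at fret 4 + 4 = 8.

8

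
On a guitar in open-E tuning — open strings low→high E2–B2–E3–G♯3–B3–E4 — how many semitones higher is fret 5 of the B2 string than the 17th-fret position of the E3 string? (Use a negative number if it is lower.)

B2 at fret 5 → E3 (MIDI 52); E3 at fret 17 → A4 (MIDI 69).
52 − 69 = -17, so the two pitches are 17 semitones apart.

-17 semitones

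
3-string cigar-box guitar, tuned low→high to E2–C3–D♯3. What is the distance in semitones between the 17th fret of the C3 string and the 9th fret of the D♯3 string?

C3 at fret 17 → F4 (MIDI 65); D♯3 at fret 9 → C4 (MIDI 60).
65 − 60 = 5, so the two pitches are 5 semitones apart, with F4 the higher.

5 semitones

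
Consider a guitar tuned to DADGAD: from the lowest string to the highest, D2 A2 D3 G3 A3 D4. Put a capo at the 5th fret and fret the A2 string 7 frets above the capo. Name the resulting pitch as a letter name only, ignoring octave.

A

The capo raises the open A2 by 5 semitones to D3; fretting 7 more gives A2 + 5 + 7 = A2 + 12 semitones, landing on A.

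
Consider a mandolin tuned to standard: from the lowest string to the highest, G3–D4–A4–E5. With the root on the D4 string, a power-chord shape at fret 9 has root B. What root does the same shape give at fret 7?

Moving from fret 9 to fret 7 shifts the root by -2 semitones.
B down 2 semitones is A.

A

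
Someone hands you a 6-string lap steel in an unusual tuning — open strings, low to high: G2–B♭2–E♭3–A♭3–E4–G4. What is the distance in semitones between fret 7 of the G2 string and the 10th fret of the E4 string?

G2 at fret 7 → D3 (MIDI 50); E4 at fret 10 → D5 (MIDI 74).
50 − 74 = -24, so the two pitches are 24 semitones apart, with D5 the higher.

24 semitones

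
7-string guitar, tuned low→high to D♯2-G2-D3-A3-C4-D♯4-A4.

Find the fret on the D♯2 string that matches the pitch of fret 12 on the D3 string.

D3 at fret 12 is D3 + 12 semitones = D4.
The open D♯2 string is 11 semitones below the open D3, so the same pitch on the D♯2 string lies at fret 12 + 11 = 23.

23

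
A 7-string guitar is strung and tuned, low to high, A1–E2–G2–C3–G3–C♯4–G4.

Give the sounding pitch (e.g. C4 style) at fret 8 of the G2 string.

The open G2 string plus 8 semitones: G–G#–A–A#–B–C–C#–D–D#.
The walk passes from B into C once, so the octave number goes from 2 to 3.
(Equivalently spelled E♭3.)

D♯3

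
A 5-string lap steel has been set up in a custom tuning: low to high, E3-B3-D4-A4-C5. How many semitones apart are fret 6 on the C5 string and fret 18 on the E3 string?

8 semitones

C5 at fret 6 → G♭5 (MIDI 78); E3 at fret 18 → B♭4 (MIDI 70).
78 − 70 = 8, so the two pitches are 8 semitones apart, with G♭5 the higher.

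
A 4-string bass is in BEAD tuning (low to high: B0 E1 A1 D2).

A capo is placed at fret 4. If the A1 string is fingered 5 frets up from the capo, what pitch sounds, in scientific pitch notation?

The capo raises the open A1 by 4 semitones to C♯2; fretting 5 more gives A1 + 4 + 5 = A1 + 9 semitones = F♯2.

F♯2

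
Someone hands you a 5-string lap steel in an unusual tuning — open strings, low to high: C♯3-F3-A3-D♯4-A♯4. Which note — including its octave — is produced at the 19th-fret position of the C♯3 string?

Each fret is one semitone, so C♯3 + 19 = G♯4.
(Equivalently spelled A♭4.)

G♯4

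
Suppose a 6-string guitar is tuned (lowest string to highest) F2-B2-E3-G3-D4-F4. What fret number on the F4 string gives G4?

2

G4 is 2 semitones above the open F4 (F–Gb–G), so it sits at fret 2.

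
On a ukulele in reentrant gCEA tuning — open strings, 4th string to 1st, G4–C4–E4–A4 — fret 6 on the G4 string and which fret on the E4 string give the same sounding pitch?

Fret 6 on G4 is MIDI 67 + 6 = 73 (C#5). On the E4 string (open MIDI 64), that pitch is 73 − 64 = fret 9.

9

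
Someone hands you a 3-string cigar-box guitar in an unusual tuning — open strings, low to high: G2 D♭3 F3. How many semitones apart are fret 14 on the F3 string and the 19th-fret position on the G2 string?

F3 at fret 14 → G4 (MIDI 67); G2 at fret 19 → D4 (MIDI 62).
67 − 62 = 5, so the two pitches are 5 semitones apart, with G4 the higher.

5 semitones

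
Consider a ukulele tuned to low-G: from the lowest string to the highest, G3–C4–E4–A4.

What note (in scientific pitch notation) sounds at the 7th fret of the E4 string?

B4

Each fret is one semitone, so E4 + 7 = B4.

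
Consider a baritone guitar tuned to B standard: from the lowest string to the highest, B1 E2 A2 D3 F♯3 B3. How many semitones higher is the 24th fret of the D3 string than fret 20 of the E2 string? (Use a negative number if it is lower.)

D3 at fret 24 → D5 (MIDI 74); E2 at fret 20 → C4 (MIDI 60).
74 − 60 = 14, so the two pitches are 14 semitones apart.

14 semitones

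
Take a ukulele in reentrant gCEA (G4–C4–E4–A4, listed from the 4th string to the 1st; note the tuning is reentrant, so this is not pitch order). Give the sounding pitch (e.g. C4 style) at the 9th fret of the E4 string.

The open E4 string plus 9 semitones: E–F–F#–G–G#–A–A#–B–C–C#.
The walk passes from B into C once, so the octave number goes from 4 to 5.

C♯5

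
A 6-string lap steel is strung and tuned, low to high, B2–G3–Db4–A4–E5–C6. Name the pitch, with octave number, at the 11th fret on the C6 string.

B6

The open C6 string plus 11 semitones: C–Db–D–Eb–…–A–Bb–B.
No B→C boundary is crossed, so the octave stays at 6.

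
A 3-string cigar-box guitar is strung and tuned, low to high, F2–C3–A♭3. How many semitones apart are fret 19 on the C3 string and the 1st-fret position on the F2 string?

25 semitones

C3 at fret 19 → G4 (MIDI 67); F2 at fret 1 → G♭2 (MIDI 42).
67 − 42 = 25, so the two pitches are 25 semitones apart, with G4 the higher.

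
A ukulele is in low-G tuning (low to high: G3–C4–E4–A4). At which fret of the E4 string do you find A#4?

A#4 is 6 semitones above the open E4 (E–F–F#–G–G#–A–A#), so it sits at fret 6.

6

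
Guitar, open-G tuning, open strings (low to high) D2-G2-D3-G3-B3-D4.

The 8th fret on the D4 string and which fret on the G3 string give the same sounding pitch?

D4 at fret 8 is D4 + 8 semitones = A#4.
The open G3 string is 7 semitones below the open D4, so the same pitch on the G3 string lies at fret 8 + 7 = 15.

15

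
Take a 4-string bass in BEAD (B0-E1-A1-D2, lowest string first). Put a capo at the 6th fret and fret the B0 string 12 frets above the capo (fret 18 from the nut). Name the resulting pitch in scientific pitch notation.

F2

The capo raises the open B0 by 6 semitones to F1; fretting 12 more gives B0 + 6 + 12 = B0 + 18 semitones = F2.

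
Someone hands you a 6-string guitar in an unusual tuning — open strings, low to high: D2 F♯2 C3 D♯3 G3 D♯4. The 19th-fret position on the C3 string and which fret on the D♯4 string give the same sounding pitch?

4

C3 at fret 19 is C3 + 19 semitones = G4.
The open D♯4 string is 15 semitones above the open C3, so the same pitch on the D♯4 string lies at fret 19 − 15 = 4.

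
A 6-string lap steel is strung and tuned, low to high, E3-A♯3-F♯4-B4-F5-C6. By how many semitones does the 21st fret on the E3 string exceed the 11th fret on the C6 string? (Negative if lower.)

-22 semitones

E3 at fret 21 → C♯5 (MIDI 73); C6 at fret 11 → B6 (MIDI 95).
73 − 95 = -22, so the two pitches are 22 semitones apart.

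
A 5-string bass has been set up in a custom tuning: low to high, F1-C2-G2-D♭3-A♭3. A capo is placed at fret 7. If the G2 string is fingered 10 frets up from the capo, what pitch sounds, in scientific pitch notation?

The capo raises the open G2 by 7 semitones to D3; fretting 10 more gives G2 + 7 + 10 = G2 + 17 semitones = C4.

C4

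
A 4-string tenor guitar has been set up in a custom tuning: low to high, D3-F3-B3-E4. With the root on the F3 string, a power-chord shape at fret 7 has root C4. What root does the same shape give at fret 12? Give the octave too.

Moving from fret 7 to fret 12 shifts the root by 5 semitones.
C4 up 5 semitones is F4.

F4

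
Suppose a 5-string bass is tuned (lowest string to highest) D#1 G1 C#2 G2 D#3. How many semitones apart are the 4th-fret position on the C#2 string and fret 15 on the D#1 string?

C#2 at fret 4 → F2 (MIDI 41); D#1 at fret 15 → F#2 (MIDI 42).
41 − 42 = -1, so the two pitches are 1 semitone apart, with F#2 the higher.

1 semitone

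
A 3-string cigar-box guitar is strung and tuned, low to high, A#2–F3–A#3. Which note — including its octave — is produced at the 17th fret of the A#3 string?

A#3 is MIDI 58. Adding 17 gives 75, which is D#5.
(Equivalently spelled Eb5.)

D#5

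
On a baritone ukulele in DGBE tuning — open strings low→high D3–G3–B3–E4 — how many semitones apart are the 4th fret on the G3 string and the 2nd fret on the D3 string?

G3 at fret 4 → B3 (MIDI 59); D3 at fret 2 → E3 (MIDI 52).
59 − 52 = 7, so the two pitches are 7 semitones apart, with B3 the higher.

7 semitones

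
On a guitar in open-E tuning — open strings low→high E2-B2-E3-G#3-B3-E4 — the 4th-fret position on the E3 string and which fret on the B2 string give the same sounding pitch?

9

Fret 4 on E3 is MIDI 52 + 4 = 56 (G#3). On the B2 string (open MIDI 47), that pitch is 56 − 47 = fret 9.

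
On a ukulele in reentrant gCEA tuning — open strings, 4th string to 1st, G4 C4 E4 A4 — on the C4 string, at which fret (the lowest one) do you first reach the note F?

From C4, count semitones up the chromatic scale until reaching F: C–C#–D–D#–E–F — 5 steps.

5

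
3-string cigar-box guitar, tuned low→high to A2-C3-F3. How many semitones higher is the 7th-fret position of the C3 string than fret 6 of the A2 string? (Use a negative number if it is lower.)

4 semitones

C3 at fret 7 → G3 (MIDI 55); A2 at fret 6 → E♭3 (MIDI 51).
55 − 51 = 4, so the two pitches are 4 semitones apart.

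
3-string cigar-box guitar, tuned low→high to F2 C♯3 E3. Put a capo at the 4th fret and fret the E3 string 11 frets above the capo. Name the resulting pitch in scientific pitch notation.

G4

The capo raises the open E3 by 4 semitones to G♯3; fretting 11 more gives E3 + 4 + 11 = E3 + 15 semitones = G4.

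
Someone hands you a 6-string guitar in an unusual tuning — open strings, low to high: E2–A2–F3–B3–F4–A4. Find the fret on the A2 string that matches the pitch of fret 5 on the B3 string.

19

Fret 5 on B3 is MIDI 59 + 5 = 64 (E4). On the A2 string (open MIDI 45), that pitch is 64 − 45 = fret 19.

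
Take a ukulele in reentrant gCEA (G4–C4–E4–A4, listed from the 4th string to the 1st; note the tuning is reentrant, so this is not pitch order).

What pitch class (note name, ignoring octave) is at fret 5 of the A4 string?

The open A4 string plus 5 semitones: A–A#–B–C–C#–D.

D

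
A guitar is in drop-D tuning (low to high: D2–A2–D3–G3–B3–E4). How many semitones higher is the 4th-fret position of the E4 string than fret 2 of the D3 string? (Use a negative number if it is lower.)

E4 at fret 4 → G♯4 (MIDI 68); D3 at fret 2 → E3 (MIDI 52).
68 − 52 = 16, so the two pitches are 16 semitones apart.

16 semitones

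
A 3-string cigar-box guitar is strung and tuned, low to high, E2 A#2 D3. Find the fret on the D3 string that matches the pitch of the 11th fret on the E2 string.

1

Fret 11 on E2 is MIDI 40 + 11 = 51 (D#3). On the D3 string (open MIDI 50), that pitch is 51 − 50 = fret 1.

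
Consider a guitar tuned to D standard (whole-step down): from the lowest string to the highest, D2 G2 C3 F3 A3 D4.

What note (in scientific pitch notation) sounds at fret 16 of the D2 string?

The open D2 string plus 16 semitones: D–D#–E–F–…–E–F–F#.
The walk passes from B into C once, so the octave number goes from 2 to 3.

F#3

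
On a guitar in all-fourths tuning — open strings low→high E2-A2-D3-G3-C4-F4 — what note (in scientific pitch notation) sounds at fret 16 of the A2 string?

C#4

The open A2 string plus 16 semitones: A–A#–B–C–…–B–C–C#.
The walk passes from B into C 2 times, so the octave number goes from 2 to 4.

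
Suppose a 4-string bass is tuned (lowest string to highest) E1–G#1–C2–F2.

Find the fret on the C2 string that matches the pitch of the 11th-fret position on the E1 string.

3

E1 at fret 11 is E1 + 11 semitones = D#2.
The open C2 string is 8 semitones above the open E1, so the same pitch on the C2 string lies at fret 11 − 8 = 3.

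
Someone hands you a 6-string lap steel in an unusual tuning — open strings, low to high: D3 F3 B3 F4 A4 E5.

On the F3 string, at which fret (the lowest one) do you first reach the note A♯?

From F3, count semitones up the chromatic scale until reaching A♯: F–F#–G–G#–A–A# — 5 steps.

5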